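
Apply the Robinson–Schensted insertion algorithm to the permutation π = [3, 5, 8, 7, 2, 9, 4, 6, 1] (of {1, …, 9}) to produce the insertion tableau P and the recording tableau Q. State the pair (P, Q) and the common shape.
P = [1, 4, 6, 9] / [2, 5, 7] / [3] / [8];  Q = [1, 2, 3, 6] / [4, 7, 8] / [5] / [9];  common shape = (4, 3, 1, 1)

Row-insert the values π_1, π_2, … into P one at a time, bumping the leftmost entry strictly greater than the inserted value down to the next row. The recording tableau Q records, in position (i, j), the step at which that cell was added to P.
  Insert 3 (step 1): P = [3];  Q = [1]
  Insert 5 (step 2): P = [3, 5];  Q = [1, 2]
  Insert 8 (step 3): P = [3, 5, 8];  Q = [1, 2, 3]
  Insert 7 (step 4): P = [3, 5, 7] / [8];  Q = [1, 2, 3] / [4]
  Insert 2 (step 5): P = [2, 5, 7] / [3] / [8];  Q = [1, 2, 3] / [4] / [5]
  Insert 9 (step 6): P = [2, 5, 7, 9] / [3] / [8];  Q = [1, 2, 3, 6] / [4] / [5]
  Insert 4 (step 7): P = [2, 4, 7, 9] / [3, 5] / [8];  Q = [1, 2, 3, 6] / [4, 7] / [5]
  Insert 6 (step 8): P = [2, 4, 6, 9] / [3, 5, 7] / [8];  Q = [1, 2, 3, 6] / [4, 7, 8] / [5]
  Insert 1 (step 9): P = [1, 4, 6, 9] / [2, 5, 7] / [3] / [8];  Q = [1, 2, 3, 6] / [4, 7, 8] / [5] / [9]
Final shape: (4, 3, 1, 1).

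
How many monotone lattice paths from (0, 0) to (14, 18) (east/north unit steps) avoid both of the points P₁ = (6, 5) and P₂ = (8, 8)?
Number of paths = 311357220

Inclusion–exclusion. Total paths: C(32, 14) = 471435600. Through P₁: C(11, 6)·C(21, 8) = 94012380. Through P₂: C(16, 8)·C(16, 6) = 103062960. Since P₁ is strictly southwest of P₂, a monotone path through both must visit P₁ then P₂; paths through both = C(11, 6)·C(5, 2)·C(16, 6) = 36996960. Avoid both = 471435600 − 94012380 − 103062960 + 36996960 = 311357220.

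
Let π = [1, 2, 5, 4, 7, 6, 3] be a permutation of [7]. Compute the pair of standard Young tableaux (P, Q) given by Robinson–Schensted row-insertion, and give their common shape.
P = [1, 2, 3, 6] / [4, 7] / [5];  Q = [1, 2, 3, 5] / [4, 6] / [7];  common shape = (4, 2, 1)

Row-insert the values π_1, π_2, … into P one at a time, bumping the leftmost entry strictly greater than the inserted value down to the next row. The recording tableau Q records, in position (i, j), the step at which that cell was added to P.
  Insert 1 (step 1): P = [1];  Q = [1]
  Insert 2 (step 2): P = [1, 2];  Q = [1, 2]
  Insert 5 (step 3): P = [1, 2, 5];  Q = [1, 2, 3]
  Insert 4 (step 4): P = [1, 2, 4] / [5];  Q = [1, 2, 3] / [4]
  Insert 7 (step 5): P = [1, 2, 4, 7] / [5];  Q = [1, 2, 3, 5] / [4]
  Insert 6 (step 6): P = [1, 2, 4, 6] / [5, 7];  Q = [1, 2, 3, 5] / [4, 6]
  Insert 3 (step 7): P = [1, 2, 3, 6] / [4, 7] / [5];  Q = [1, 2, 3, 5] / [4, 6] / [7]
Final shape: (4, 2, 1).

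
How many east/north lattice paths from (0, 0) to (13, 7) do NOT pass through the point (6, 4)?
Number of paths = 52320

Total paths from (0, 0) to (13, 7): C(20, 13) = 77520. Paths through (6, 4): (paths (0, 0) → (6, 4)) × (paths (6, 4) → (13, 7)) = C(10, 6) · C(10, 7) = 210 · 120 = 25200. Avoidance count = 77520 − 25200 = 52320.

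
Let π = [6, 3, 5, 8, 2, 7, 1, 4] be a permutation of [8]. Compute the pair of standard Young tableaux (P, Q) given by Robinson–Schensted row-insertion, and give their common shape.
P = [1, 4, 7] / [2, 5] / [3, 8] / [6];  Q = [1, 3, 4] / [2, 6] / [5, 8] / [7];  common shape = (3, 2, 2, 1)

Row-insert the values π_1, π_2, … into P one at a time, bumping the leftmost entry strictly greater than the inserted value down to the next row. The recording tableau Q records, in position (i, j), the step at which that cell was added to P.
  Insert 6 (step 1): P = [6];  Q = [1]
  Insert 3 (step 2): P = [3] / [6];  Q = [1] / [2]
  Insert 5 (step 3): P = [3, 5] / [6];  Q = [1, 3] / [2]
  Insert 8 (step 4): P = [3, 5, 8] / [6];  Q = [1, 3, 4] / [2]
  Insert 2 (step 5): P = [2, 5, 8] / [3] / [6];  Q = [1, 3, 4] / [2] / [5]
  Insert 7 (step 6): P = [2, 5, 7] / [3, 8] / [6];  Q = [1, 3, 4] / [2, 6] / [5]
  Insert 1 (step 7): P = [1, 5, 7] / [2, 8] / [3] / [6];  Q = [1, 3, 4] / [2, 6] / [5] / [7]
  Insert 4 (step 8): P = [1, 4, 7] / [2, 5] / [3, 8] / [6];  Q = [1, 3, 4] / [2, 6] / [5, 8] / [7]
Final shape: (3, 2, 2, 1).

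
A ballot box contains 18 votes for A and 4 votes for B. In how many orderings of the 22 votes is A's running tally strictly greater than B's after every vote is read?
Strict-lead orderings = 4655

Total orderings of the 22 votes with 18 for A: C(22, 18) = 7315. By the Bertrand ballot formula (Cycle Lemma / reflection principle), the number of orderings in which A is strictly ahead of B throughout is (p − q)/(p + q) · C(p + q, p) = (18 − 4)/(18 + 4) · 7315 = 4655.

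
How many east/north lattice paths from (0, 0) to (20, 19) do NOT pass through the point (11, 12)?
Number of paths = 53455492090

Total paths from (0, 0) to (20, 19): C(39, 20) = 68923264410. Paths through (11, 12): (paths (0, 0) → (11, 12)) × (paths (11, 12) → (20, 19)) = C(23, 11) · C(16, 9) = 1352078 · 11440 = 15467772320. Avoidance count = 68923264410 − 15467772320 = 53455492090.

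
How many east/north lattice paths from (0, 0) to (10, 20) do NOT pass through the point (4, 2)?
Number of paths = 28026075

Total paths from (0, 0) to (10, 20): C(30, 10) = 30045015. Paths through (4, 2): (paths (0, 0) → (4, 2)) × (paths (4, 2) → (10, 20)) = C(6, 4) · C(24, 6) = 15 · 134596 = 2018940. Avoidance count = 30045015 − 2018940 = 28026075.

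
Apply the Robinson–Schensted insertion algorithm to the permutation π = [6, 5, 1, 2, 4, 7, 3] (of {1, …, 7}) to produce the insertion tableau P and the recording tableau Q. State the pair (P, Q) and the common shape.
P = [1, 2, 3, 7] / [4] / [5] / [6];  Q = [1, 4, 5, 6] / [2] / [3] / [7];  common shape = (4, 1, 1, 1)

Row-insert the values π_1, π_2, … into P one at a time, bumping the leftmost entry strictly greater than the inserted value down to the next row. The recording tableau Q records, in position (i, j), the step at which that cell was added to P.
  Insert 6 (step 1): P = [6];  Q = [1]
  Insert 5 (step 2): P = [5] / [6];  Q = [1] / [2]
  Insert 1 (step 3): P = [1] / [5] / [6];  Q = [1] / [2] / [3]
  Insert 2 (step 4): P = [1, 2] / [5] / [6];  Q = [1, 4] / [2] / [3]
  Insert 4 (step 5): P = [1, 2, 4] / [5] / [6];  Q = [1, 4, 5] / [2] / [3]
  Insert 7 (step 6): P = [1, 2, 4, 7] / [5] / [6];  Q = [1, 4, 5, 6] / [2] / [3]
  Insert 3 (step 7): P = [1, 2, 3, 7] / [4] / [5] / [6];  Q = [1, 4, 5, 6] / [2] / [3] / [7]
Final shape: (4, 1, 1, 1).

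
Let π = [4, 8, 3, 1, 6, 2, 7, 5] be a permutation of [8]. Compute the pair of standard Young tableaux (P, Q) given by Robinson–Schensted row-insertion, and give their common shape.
P = [1, 2, 5] / [3, 6, 7] / [4, 8];  Q = [1, 2, 7] / [3, 5, 8] / [4, 6];  common shape = (3, 3, 2)

Row-insert the values π_1, π_2, … into P one at a time, bumping the leftmost entry strictly greater than the inserted value down to the next row. The recording tableau Q records, in position (i, j), the step at which that cell was added to P.
  Insert 4 (step 1): P = [4];  Q = [1]
  Insert 8 (step 2): P = [4, 8];  Q = [1, 2]
  Insert 3 (step 3): P = [3, 8] / [4];  Q = [1, 2] / [3]
  Insert 1 (step 4): P = [1, 8] / [3] / [4];  Q = [1, 2] / [3] / [4]
  Insert 6 (step 5): P = [1, 6] / [3, 8] / [4];  Q = [1, 2] / [3, 5] / [4]
  Insert 2 (step 6): P = [1, 2] / [3, 6] / [4, 8];  Q = [1, 2] / [3, 5] / [4, 6]
  Insert 7 (step 7): P = [1, 2, 7] / [3, 6] / [4, 8];  Q = [1, 2, 7] / [3, 5] / [4, 6]
  Insert 5 (step 8): P = [1, 2, 5] / [3, 6, 7] / [4, 8];  Q = [1, 2, 7] / [3, 5, 8] / [4, 6]
Final shape: (3, 3, 2).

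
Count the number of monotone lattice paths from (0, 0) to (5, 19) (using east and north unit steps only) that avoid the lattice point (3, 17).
Number of paths = 35664

Total paths from (0, 0) to (5, 19): C(24, 5) = 42504. Paths through (3, 17): (paths (0, 0) → (3, 17)) × (paths (3, 17) → (5, 19)) = C(20, 3) · C(4, 2) = 1140 · 6 = 6840. Avoidance count = 42504 − 6840 = 35664.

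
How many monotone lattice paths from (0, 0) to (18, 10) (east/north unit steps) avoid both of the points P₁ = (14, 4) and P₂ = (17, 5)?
Number of paths = 12395946

Inclusion–exclusion. Total paths: C(28, 18) = 13123110. Through P₁: C(18, 14)·C(10, 4) = 642600. Through P₂: C(22, 17)·C(6, 1) = 158004. Since P₁ is strictly southwest of P₂, a monotone path through both must visit P₁ then P₂; paths through both = C(18, 14)·C(4, 3)·C(6, 1) = 73440. Avoid both = 13123110 − 642600 − 158004 + 73440 = 12395946.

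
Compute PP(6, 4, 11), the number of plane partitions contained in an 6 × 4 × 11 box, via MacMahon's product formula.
PP(6, 4, 11) = 14675134144320

Evaluate the triple product over i = 1..6, j = 1..4, k = 1..11. The factors are (2/1) · (3/2) · (4/3) · (5/4) · (6/5) · (7/6) · (8/7) · (9/8) · … (264 factors total). The numerators and denominators telescope so the product is an integer; carrying out the multiplication exactly gives PP(6, 4, 11) = 14675134144320.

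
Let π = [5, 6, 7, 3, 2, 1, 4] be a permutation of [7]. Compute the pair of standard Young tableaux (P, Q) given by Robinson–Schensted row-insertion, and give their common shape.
P = [1, 4, 7] / [2, 6] / [3] / [5];  Q = [1, 2, 3] / [4, 7] / [5] / [6];  common shape = (3, 2, 1, 1)

Row-insert the values π_1, π_2, … into P one at a time, bumping the leftmost entry strictly greater than the inserted value down to the next row. The recording tableau Q records, in position (i, j), the step at which that cell was added to P.
  Insert 5 (step 1): P = [5];  Q = [1]
  Insert 6 (step 2): P = [5, 6];  Q = [1, 2]
  Insert 7 (step 3): P = [5, 6, 7];  Q = [1, 2, 3]
  Insert 3 (step 4): P = [3, 6, 7] / [5];  Q = [1, 2, 3] / [4]
  Insert 2 (step 5): P = [2, 6, 7] / [3] / [5];  Q = [1, 2, 3] / [4] / [5]
  Insert 1 (step 6): P = [1, 6, 7] / [2] / [3] / [5];  Q = [1, 2, 3] / [4] / [5] / [6]
  Insert 4 (step 7): P = [1, 4, 7] / [2, 6] / [3] / [5];  Q = [1, 2, 3] / [4, 7] / [5] / [6]
Final shape: (3, 2, 1, 1).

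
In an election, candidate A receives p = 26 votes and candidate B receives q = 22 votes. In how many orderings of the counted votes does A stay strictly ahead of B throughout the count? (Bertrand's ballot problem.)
Strict-lead orderings = 2282138106804

Total orderings of the 48 votes with 26 for A: C(48, 26) = 27385657281648. By the Bertrand ballot formula (Cycle Lemma / reflection principle), the number of orderings in which A is strictly ahead of B throughout is (p − q)/(p + q) · C(p + q, p) = (26 − 22)/(26 + 22) · 27385657281648 = 2282138106804.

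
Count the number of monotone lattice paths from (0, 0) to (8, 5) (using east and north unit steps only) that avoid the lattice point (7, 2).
Number of paths = 1143

Total paths from (0, 0) to (8, 5): C(13, 8) = 1287. Paths through (7, 2): (paths (0, 0) → (7, 2)) × (paths (7, 2) → (8, 5)) = C(9, 7) · C(4, 1) = 36 · 4 = 144. Avoidance count = 1287 − 144 = 1143.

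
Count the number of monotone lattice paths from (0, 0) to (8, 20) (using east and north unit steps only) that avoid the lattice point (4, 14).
Number of paths = 2465505

Total paths from (0, 0) to (8, 20): C(28, 8) = 3108105. Paths through (4, 14): (paths (0, 0) → (4, 14)) × (paths (4, 14) → (8, 20)) = C(18, 4) · C(10, 4) = 3060 · 210 = 642600. Avoidance count = 3108105 − 642600 = 2465505.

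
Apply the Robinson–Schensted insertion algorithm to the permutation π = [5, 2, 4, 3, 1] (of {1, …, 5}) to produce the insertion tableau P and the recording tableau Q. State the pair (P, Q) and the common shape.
P = [1, 3] / [2] / [4] / [5];  Q = [1, 3] / [2] / [4] / [5];  common shape = (2, 1, 1, 1)

Row-insert the values π_1, π_2, … into P one at a time, bumping the leftmost entry strictly greater than the inserted value down to the next row. The recording tableau Q records, in position (i, j), the step at which that cell was added to P.
  Insert 5 (step 1): P = [5];  Q = [1]
  Insert 2 (step 2): P = [2] / [5];  Q = [1] / [2]
  Insert 4 (step 3): P = [2, 4] / [5];  Q = [1, 3] / [2]
  Insert 3 (step 4): P = [2, 3] / [4] / [5];  Q = [1, 3] / [2] / [4]
  Insert 1 (step 5): P = [1, 3] / [2] / [4] / [5];  Q = [1, 3] / [2] / [4] / [5]
Final shape: (2, 1, 1, 1).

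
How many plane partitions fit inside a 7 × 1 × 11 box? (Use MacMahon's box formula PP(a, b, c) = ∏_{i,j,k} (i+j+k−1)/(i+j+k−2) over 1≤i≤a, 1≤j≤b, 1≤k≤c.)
PP(7, 1, 11) = 31824

Evaluate the triple product over i = 1..7, j = 1..1, k = 1..11. The factors are (2/1) · (3/2) · (4/3) · (5/4) · (6/5) · (7/6) · (8/7) · (9/8) · … (77 factors total). The numerators and denominators telescope so the product is an integer; carrying out the multiplication exactly gives PP(7, 1, 11) = 31824.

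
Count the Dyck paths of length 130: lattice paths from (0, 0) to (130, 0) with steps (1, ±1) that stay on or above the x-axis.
C_65 = 1440418573150919668872489894243865350

These Dyck paths are counted by the Catalan number C_n = (1/(n + 1)) · C(2n, n). For n = 65: C_65 = (1/66) · C(130, 65) = 95067625827960698145584333020095113100/66 = 1440418573150919668872489894243865350.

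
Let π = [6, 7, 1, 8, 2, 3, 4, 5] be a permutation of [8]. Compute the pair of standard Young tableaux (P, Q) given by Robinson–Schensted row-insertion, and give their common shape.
P = [1, 2, 3, 4, 5] / [6, 7, 8];  Q = [1, 2, 4, 7, 8] / [3, 5, 6];  common shape = (5, 3)

Row-insert the values π_1, π_2, … into P one at a time, bumping the leftmost entry strictly greater than the inserted value down to the next row. The recording tableau Q records, in position (i, j), the step at which that cell was added to P.
  Insert 6 (step 1): P = [6];  Q = [1]
  Insert 7 (step 2): P = [6, 7];  Q = [1, 2]
  Insert 1 (step 3): P = [1, 7] / [6];  Q = [1, 2] / [3]
  Insert 8 (step 4): P = [1, 7, 8] / [6];  Q = [1, 2, 4] / [3]
  Insert 2 (step 5): P = [1, 2, 8] / [6, 7];  Q = [1, 2, 4] / [3, 5]
  Insert 3 (step 6): P = [1, 2, 3] / [6, 7, 8];  Q = [1, 2, 4] / [3, 5, 6]
  Insert 4 (step 7): P = [1, 2, 3, 4] / [6, 7, 8];  Q = [1, 2, 4, 7] / [3, 5, 6]
  Insert 5 (step 8): P = [1, 2, 3, 4, 5] / [6, 7, 8];  Q = [1, 2, 4, 7, 8] / [3, 5, 6]
Final shape: (5, 3).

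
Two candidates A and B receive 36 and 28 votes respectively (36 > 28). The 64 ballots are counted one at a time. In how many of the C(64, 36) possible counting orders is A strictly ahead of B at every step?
Strict-lead orderings = 139846286623154986

Total orderings of the 64 votes with 36 for A: C(64, 36) = 1118770292985239888. By the Bertrand ballot formula (Cycle Lemma / reflection principle), the number of orderings in which A is strictly ahead of B throughout is (p − q)/(p + q) · C(p + q, p) = (36 − 28)/(36 + 28) · 1118770292985239888 = 139846286623154986.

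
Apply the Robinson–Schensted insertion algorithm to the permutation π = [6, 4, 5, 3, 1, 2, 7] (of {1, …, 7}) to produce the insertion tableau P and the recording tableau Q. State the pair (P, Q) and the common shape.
P = [1, 2, 7] / [3, 5] / [4] / [6];  Q = [1, 3, 7] / [2, 6] / [4] / [5];  common shape = (3, 2, 1, 1)

Row-insert the values π_1, π_2, … into P one at a time, bumping the leftmost entry strictly greater than the inserted value down to the next row. The recording tableau Q records, in position (i, j), the step at which that cell was added to P.
  Insert 6 (step 1): P = [6];  Q = [1]
  Insert 4 (step 2): P = [4] / [6];  Q = [1] / [2]
  Insert 5 (step 3): P = [4, 5] / [6];  Q = [1, 3] / [2]
  Insert 3 (step 4): P = [3, 5] / [4] / [6];  Q = [1, 3] / [2] / [4]
  Insert 1 (step 5): P = [1, 5] / [3] / [4] / [6];  Q = [1, 3] / [2] / [4] / [5]
  Insert 2 (step 6): P = [1, 2] / [3, 5] / [4] / [6];  Q = [1, 3] / [2, 6] / [4] / [5]
  Insert 7 (step 7): P = [1, 2, 7] / [3, 5] / [4] / [6];  Q = [1, 3, 7] / [2, 6] / [4] / [5]
Final shape: (3, 2, 1, 1).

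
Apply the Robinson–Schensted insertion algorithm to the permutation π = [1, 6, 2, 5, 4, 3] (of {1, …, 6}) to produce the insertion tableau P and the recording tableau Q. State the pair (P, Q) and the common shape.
P = [1, 2, 3] / [4] / [5] / [6];  Q = [1, 2, 4] / [3] / [5] / [6];  common shape = (3, 1, 1, 1)

Row-insert the values π_1, π_2, … into P one at a time, bumping the leftmost entry strictly greater than the inserted value down to the next row. The recording tableau Q records, in position (i, j), the step at which that cell was added to P.
  Insert 1 (step 1): P = [1];  Q = [1]
  Insert 6 (step 2): P = [1, 6];  Q = [1, 2]
  Insert 2 (step 3): P = [1, 2] / [6];  Q = [1, 2] / [3]
  Insert 5 (step 4): P = [1, 2, 5] / [6];  Q = [1, 2, 4] / [3]
  Insert 4 (step 5): P = [1, 2, 4] / [5] / [6];  Q = [1, 2, 4] / [3] / [5]
  Insert 3 (step 6): P = [1, 2, 3] / [4] / [5] / [6];  Q = [1, 2, 4] / [3] / [5] / [6]
Final shape: (3, 1, 1, 1).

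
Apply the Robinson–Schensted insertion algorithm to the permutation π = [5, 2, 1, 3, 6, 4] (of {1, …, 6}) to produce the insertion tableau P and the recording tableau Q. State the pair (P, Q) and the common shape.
P = [1, 3, 4] / [2, 6] / [5];  Q = [1, 4, 5] / [2, 6] / [3];  common shape = (3, 2, 1)

Row-insert the values π_1, π_2, … into P one at a time, bumping the leftmost entry strictly greater than the inserted value down to the next row. The recording tableau Q records, in position (i, j), the step at which that cell was added to P.
  Insert 5 (step 1): P = [5];  Q = [1]
  Insert 2 (step 2): P = [2] / [5];  Q = [1] / [2]
  Insert 1 (step 3): P = [1] / [2] / [5];  Q = [1] / [2] / [3]
  Insert 3 (step 4): P = [1, 3] / [2] / [5];  Q = [1, 4] / [2] / [3]
  Insert 6 (step 5): P = [1, 3, 6] / [2] / [5];  Q = [1, 4, 5] / [2] / [3]
  Insert 4 (step 6): P = [1, 3, 4] / [2, 6] / [5];  Q = [1, 4, 5] / [2, 6] / [3]
Final shape: (3, 2, 1).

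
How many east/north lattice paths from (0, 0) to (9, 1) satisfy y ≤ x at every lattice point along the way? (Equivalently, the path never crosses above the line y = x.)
Number of paths = 9

By the reflection principle (André's argument), the number of monotone paths to (9, 1) with n ≤ m that never go above y = x is C(10, 9) − C(10, 10) = 10 − 1 = 9.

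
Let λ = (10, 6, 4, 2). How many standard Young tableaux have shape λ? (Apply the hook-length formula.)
# SYT of shape (10, 6, 4, 2) = 443201220

Hook-length formula: f^λ = n! / Π hook(c), product over all cells c of the Young diagram. For λ = (10, 6, 4, 2), n = 22 boxes. Hook lengths by row (left-to-right, top-to-bottom): [13, 12, 10, 9, 7, 6, 4, 3, 2, 1]; [8, 7, 5, 4, 2, 1]; [5, 4, 2, 1]; [2, 1]. Product of hooks = 2536095744000. So f^λ = 22! / 2536095744000 = 1124000727777607680000 / 2536095744000 = 443201220.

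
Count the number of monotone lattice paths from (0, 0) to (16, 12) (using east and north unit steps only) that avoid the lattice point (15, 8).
Number of paths = 27970185

Total paths from (0, 0) to (16, 12): C(28, 16) = 30421755. Paths through (15, 8): (paths (0, 0) → (15, 8)) × (paths (15, 8) → (16, 12)) = C(23, 15) · C(5, 1) = 490314 · 5 = 2451570. Avoidance count = 30421755 − 2451570 = 27970185.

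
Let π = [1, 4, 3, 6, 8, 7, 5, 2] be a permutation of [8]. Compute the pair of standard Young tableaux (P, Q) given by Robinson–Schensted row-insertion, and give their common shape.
P = [1, 2, 5, 7] / [3, 6] / [4] / [8];  Q = [1, 2, 4, 5] / [3, 6] / [7] / [8];  common shape = (4, 2, 1, 1)

Row-insert the values π_1, π_2, … into P one at a time, bumping the leftmost entry strictly greater than the inserted value down to the next row. The recording tableau Q records, in position (i, j), the step at which that cell was added to P.
  Insert 1 (step 1): P = [1];  Q = [1]
  Insert 4 (step 2): P = [1, 4];  Q = [1, 2]
  Insert 3 (step 3): P = [1, 3] / [4];  Q = [1, 2] / [3]
  Insert 6 (step 4): P = [1, 3, 6] / [4];  Q = [1, 2, 4] / [3]
  Insert 8 (step 5): P = [1, 3, 6, 8] / [4];  Q = [1, 2, 4, 5] / [3]
  Insert 7 (step 6): P = [1, 3, 6, 7] / [4, 8];  Q = [1, 2, 4, 5] / [3, 6]
  Insert 5 (step 7): P = [1, 3, 5, 7] / [4, 6] / [8];  Q = [1, 2, 4, 5] / [3, 6] / [7]
  Insert 2 (step 8): P = [1, 2, 5, 7] / [3, 6] / [4] / [8];  Q = [1, 2, 4, 5] / [3, 6] / [7] / [8]
Final shape: (4, 2, 1, 1).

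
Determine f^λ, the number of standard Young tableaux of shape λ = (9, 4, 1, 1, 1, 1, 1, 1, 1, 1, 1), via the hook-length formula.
# SYT of shape (9, 4, 1, 1, 1, 1, 1, 1, 1, 1, 1) = 34557600

Hook-length formula: f^λ = n! / Π hook(c), product over all cells c of the Young diagram. For λ = (9, 4, 1, 1, 1, 1, 1, 1, 1, 1, 1), n = 22 boxes. Hook lengths by row (left-to-right, top-to-bottom): [19, 9, 8, 7, 5, 4, 3, 2, 1]; [13, 3, 2, 1]; [9]; [8]; [7]; [6]; [5]; [4]; [3]; [2]; [1]. Product of hooks = 32525427916800. So f^λ = 22! / 32525427916800 = 1124000727777607680000 / 32525427916800 = 34557600.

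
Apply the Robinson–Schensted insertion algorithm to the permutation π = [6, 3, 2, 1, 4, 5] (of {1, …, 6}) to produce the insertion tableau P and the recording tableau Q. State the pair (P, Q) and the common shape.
P = [1, 4, 5] / [2] / [3] / [6];  Q = [1, 5, 6] / [2] / [3] / [4];  common shape = (3, 1, 1, 1)

Row-insert the values π_1, π_2, … into P one at a time, bumping the leftmost entry strictly greater than the inserted value down to the next row. The recording tableau Q records, in position (i, j), the step at which that cell was added to P.
  Insert 6 (step 1): P = [6];  Q = [1]
  Insert 3 (step 2): P = [3] / [6];  Q = [1] / [2]
  Insert 2 (step 3): P = [2] / [3] / [6];  Q = [1] / [2] / [3]
  Insert 1 (step 4): P = [1] / [2] / [3] / [6];  Q = [1] / [2] / [3] / [4]
  Insert 4 (step 5): P = [1, 4] / [2] / [3] / [6];  Q = [1, 5] / [2] / [3] / [4]
  Insert 5 (step 6): P = [1, 4, 5] / [2] / [3] / [6];  Q = [1, 5, 6] / [2] / [3] / [4]
Final shape: (3, 1, 1, 1).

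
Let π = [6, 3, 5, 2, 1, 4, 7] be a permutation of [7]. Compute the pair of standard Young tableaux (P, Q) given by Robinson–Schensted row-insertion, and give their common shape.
P = [1, 4, 7] / [2, 5] / [3] / [6];  Q = [1, 3, 7] / [2, 6] / [4] / [5];  common shape = (3, 2, 1, 1)

Row-insert the values π_1, π_2, … into P one at a time, bumping the leftmost entry strictly greater than the inserted value down to the next row. The recording tableau Q records, in position (i, j), the step at which that cell was added to P.
  Insert 6 (step 1): P = [6];  Q = [1]
  Insert 3 (step 2): P = [3] / [6];  Q = [1] / [2]
  Insert 5 (step 3): P = [3, 5] / [6];  Q = [1, 3] / [2]
  Insert 2 (step 4): P = [2, 5] / [3] / [6];  Q = [1, 3] / [2] / [4]
  Insert 1 (step 5): P = [1, 5] / [2] / [3] / [6];  Q = [1, 3] / [2] / [4] / [5]
  Insert 4 (step 6): P = [1, 4] / [2, 5] / [3] / [6];  Q = [1, 3] / [2, 6] / [4] / [5]
  Insert 7 (step 7): P = [1, 4, 7] / [2, 5] / [3] / [6];  Q = [1, 3, 7] / [2, 6] / [4] / [5]
Final shape: (3, 2, 1, 1).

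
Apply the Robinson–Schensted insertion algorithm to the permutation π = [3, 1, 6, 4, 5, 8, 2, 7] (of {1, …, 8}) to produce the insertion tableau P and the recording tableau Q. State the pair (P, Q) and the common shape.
P = [1, 2, 5, 7] / [3, 4, 8] / [6];  Q = [1, 3, 5, 6] / [2, 4, 8] / [7];  common shape = (4, 3, 1)

Row-insert the values π_1, π_2, … into P one at a time, bumping the leftmost entry strictly greater than the inserted value down to the next row. The recording tableau Q records, in position (i, j), the step at which that cell was added to P.
  Insert 3 (step 1): P = [3];  Q = [1]
  Insert 1 (step 2): P = [1] / [3];  Q = [1] / [2]
  Insert 6 (step 3): P = [1, 6] / [3];  Q = [1, 3] / [2]
  Insert 4 (step 4): P = [1, 4] / [3, 6];  Q = [1, 3] / [2, 4]
  Insert 5 (step 5): P = [1, 4, 5] / [3, 6];  Q = [1, 3, 5] / [2, 4]
  Insert 8 (step 6): P = [1, 4, 5, 8] / [3, 6];  Q = [1, 3, 5, 6] / [2, 4]
  Insert 2 (step 7): P = [1, 2, 5, 8] / [3, 4] / [6];  Q = [1, 3, 5, 6] / [2, 4] / [7]
  Insert 7 (step 8): P = [1, 2, 5, 7] / [3, 4, 8] / [6];  Q = [1, 3, 5, 6] / [2, 4, 8] / [7]
Final shape: (4, 3, 1).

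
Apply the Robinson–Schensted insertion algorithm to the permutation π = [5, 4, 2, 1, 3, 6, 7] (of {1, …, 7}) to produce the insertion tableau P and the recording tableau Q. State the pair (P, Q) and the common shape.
P = [1, 3, 6, 7] / [2] / [4] / [5];  Q = [1, 5, 6, 7] / [2] / [3] / [4];  common shape = (4, 1, 1, 1)

Row-insert the values π_1, π_2, … into P one at a time, bumping the leftmost entry strictly greater than the inserted value down to the next row. The recording tableau Q records, in position (i, j), the step at which that cell was added to P.
  Insert 5 (step 1): P = [5];  Q = [1]
  Insert 4 (step 2): P = [4] / [5];  Q = [1] / [2]
  Insert 2 (step 3): P = [2] / [4] / [5];  Q = [1] / [2] / [3]
  Insert 1 (step 4): P = [1] / [2] / [4] / [5];  Q = [1] / [2] / [3] / [4]
  Insert 3 (step 5): P = [1, 3] / [2] / [4] / [5];  Q = [1, 5] / [2] / [3] / [4]
  Insert 6 (step 6): P = [1, 3, 6] / [2] / [4] / [5];  Q = [1, 5, 6] / [2] / [3] / [4]
  Insert 7 (step 7): P = [1, 3, 6, 7] / [2] / [4] / [5];  Q = [1, 5, 6, 7] / [2] / [3] / [4]
Final shape: (4, 1, 1, 1).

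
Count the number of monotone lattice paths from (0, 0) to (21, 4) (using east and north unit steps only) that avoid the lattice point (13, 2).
Number of paths = 7925

Total paths from (0, 0) to (21, 4): C(25, 21) = 12650. Paths through (13, 2): (paths (0, 0) → (13, 2)) × (paths (13, 2) → (21, 4)) = C(15, 13) · C(10, 8) = 105 · 45 = 4725. Avoidance count = 12650 − 4725 = 7925.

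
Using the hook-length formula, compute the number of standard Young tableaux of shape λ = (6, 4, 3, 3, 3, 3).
# SYT of shape (6, 4, 3, 3, 3, 3) = 407386980

Hook-length formula: f^λ = n! / Π hook(c), product over all cells c of the Young diagram. For λ = (6, 4, 3, 3, 3, 3), n = 22 boxes. Hook lengths by row (left-to-right, top-to-bottom): [11, 10, 9, 4, 2, 1]; [8, 7, 6, 1]; [6, 5, 4]; [5, 4, 3]; [4, 3, 2]; [3, 2, 1]. Product of hooks = 2759049216000. So f^λ = 22! / 2759049216000 = 1124000727777607680000 / 2759049216000 = 407386980.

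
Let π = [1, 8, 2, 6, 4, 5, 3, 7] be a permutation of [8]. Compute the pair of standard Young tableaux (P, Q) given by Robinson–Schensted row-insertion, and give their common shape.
P = [1, 2, 3, 5, 7] / [4] / [6] / [8];  Q = [1, 2, 4, 6, 8] / [3] / [5] / [7];  common shape = (5, 1, 1, 1)

Row-insert the values π_1, π_2, … into P one at a time, bumping the leftmost entry strictly greater than the inserted value down to the next row. The recording tableau Q records, in position (i, j), the step at which that cell was added to P.
  Insert 1 (step 1): P = [1];  Q = [1]
  Insert 8 (step 2): P = [1, 8];  Q = [1, 2]
  Insert 2 (step 3): P = [1, 2] / [8];  Q = [1, 2] / [3]
  Insert 6 (step 4): P = [1, 2, 6] / [8];  Q = [1, 2, 4] / [3]
  Insert 4 (step 5): P = [1, 2, 4] / [6] / [8];  Q = [1, 2, 4] / [3] / [5]
  Insert 5 (step 6): P = [1, 2, 4, 5] / [6] / [8];  Q = [1, 2, 4, 6] / [3] / [5]
  Insert 3 (step 7): P = [1, 2, 3, 5] / [4] / [6] / [8];  Q = [1, 2, 4, 6] / [3] / [5] / [7]
  Insert 7 (step 8): P = [1, 2, 3, 5, 7] / [4] / [6] / [8];  Q = [1, 2, 4, 6, 8] / [3] / [5] / [7]
Final shape: (5, 1, 1, 1).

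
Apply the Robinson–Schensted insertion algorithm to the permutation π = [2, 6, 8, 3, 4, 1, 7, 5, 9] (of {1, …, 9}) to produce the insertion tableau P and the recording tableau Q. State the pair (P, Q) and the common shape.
P = [1, 3, 4, 5, 9] / [2, 7] / [6, 8];  Q = [1, 2, 3, 7, 9] / [4, 5] / [6, 8];  common shape = (5, 2, 2)

Row-insert the values π_1, π_2, … into P one at a time, bumping the leftmost entry strictly greater than the inserted value down to the next row. The recording tableau Q records, in position (i, j), the step at which that cell was added to P.
  Insert 2 (step 1): P = [2];  Q = [1]
  Insert 6 (step 2): P = [2, 6];  Q = [1, 2]
  Insert 8 (step 3): P = [2, 6, 8];  Q = [1, 2, 3]
  Insert 3 (step 4): P = [2, 3, 8] / [6];  Q = [1, 2, 3] / [4]
  Insert 4 (step 5): P = [2, 3, 4] / [6, 8];  Q = [1, 2, 3] / [4, 5]
  Insert 1 (step 6): P = [1, 3, 4] / [2, 8] / [6];  Q = [1, 2, 3] / [4, 5] / [6]
  Insert 7 (step 7): P = [1, 3, 4, 7] / [2, 8] / [6];  Q = [1, 2, 3, 7] / [4, 5] / [6]
  Insert 5 (step 8): P = [1, 3, 4, 5] / [2, 7] / [6, 8];  Q = [1, 2, 3, 7] / [4, 5] / [6, 8]
  Insert 9 (step 9): P = [1, 3, 4, 5, 9] / [2, 7] / [6, 8];  Q = [1, 2, 3, 7, 9] / [4, 5] / [6, 8]
Final shape: (5, 2, 2).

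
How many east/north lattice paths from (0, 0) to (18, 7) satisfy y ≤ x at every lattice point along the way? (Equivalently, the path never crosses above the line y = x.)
Number of paths = 303600

By the reflection principle (André's argument), the number of monotone paths to (18, 7) with n ≤ m that never go above y = x is C(25, 18) − C(25, 19) = 480700 − 177100 = 303600.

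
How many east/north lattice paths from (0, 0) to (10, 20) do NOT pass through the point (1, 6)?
Number of paths = 24324685

Total paths from (0, 0) to (10, 20): C(30, 10) = 30045015. Paths through (1, 6): (paths (0, 0) → (1, 6)) × (paths (1, 6) → (10, 20)) = C(7, 1) · C(23, 9) = 7 · 817190 = 5720330. Avoidance count = 30045015 − 5720330 = 24324685.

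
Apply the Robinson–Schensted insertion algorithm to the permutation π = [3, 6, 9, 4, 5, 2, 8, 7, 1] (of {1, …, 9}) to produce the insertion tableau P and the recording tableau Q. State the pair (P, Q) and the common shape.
P = [1, 4, 5, 7] / [2, 8] / [3, 9] / [6];  Q = [1, 2, 3, 7] / [4, 5] / [6, 8] / [9];  common shape = (4, 2, 2, 1)

Row-insert the values π_1, π_2, … into P one at a time, bumping the leftmost entry strictly greater than the inserted value down to the next row. The recording tableau Q records, in position (i, j), the step at which that cell was added to P.
  Insert 3 (step 1): P = [3];  Q = [1]
  Insert 6 (step 2): P = [3, 6];  Q = [1, 2]
  Insert 9 (step 3): P = [3, 6, 9];  Q = [1, 2, 3]
  Insert 4 (step 4): P = [3, 4, 9] / [6];  Q = [1, 2, 3] / [4]
  Insert 5 (step 5): P = [3, 4, 5] / [6, 9];  Q = [1, 2, 3] / [4, 5]
  Insert 2 (step 6): P = [2, 4, 5] / [3, 9] / [6];  Q = [1, 2, 3] / [4, 5] / [6]
  Insert 8 (step 7): P = [2, 4, 5, 8] / [3, 9] / [6];  Q = [1, 2, 3, 7] / [4, 5] / [6]
  Insert 7 (step 8): P = [2, 4, 5, 7] / [3, 8] / [6, 9];  Q = [1, 2, 3, 7] / [4, 5] / [6, 8]
  Insert 1 (step 9): P = [1, 4, 5, 7] / [2, 8] / [3, 9] / [6];  Q = [1, 2, 3, 7] / [4, 5] / [6, 8] / [9]
Final shape: (4, 2, 2, 1).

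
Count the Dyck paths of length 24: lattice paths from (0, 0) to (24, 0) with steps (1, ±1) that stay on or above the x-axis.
C_12 = 208012

These Dyck paths are counted by the Catalan number C_n = (1/(n + 1)) · C(2n, n). For n = 12: C_12 = (1/13) · C(24, 12) = 2704156/13 = 208012.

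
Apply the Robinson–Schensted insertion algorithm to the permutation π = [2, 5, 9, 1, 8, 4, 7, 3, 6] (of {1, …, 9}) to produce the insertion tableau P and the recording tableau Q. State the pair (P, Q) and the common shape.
P = [1, 3, 6] / [2, 4, 7] / [5, 8] / [9];  Q = [1, 2, 3] / [4, 5, 7] / [6, 9] / [8];  common shape = (3, 3, 2, 1)

Row-insert the values π_1, π_2, … into P one at a time, bumping the leftmost entry strictly greater than the inserted value down to the next row. The recording tableau Q records, in position (i, j), the step at which that cell was added to P.
  Insert 2 (step 1): P = [2];  Q = [1]
  Insert 5 (step 2): P = [2, 5];  Q = [1, 2]
  Insert 9 (step 3): P = [2, 5, 9];  Q = [1, 2, 3]
  Insert 1 (step 4): P = [1, 5, 9] / [2];  Q = [1, 2, 3] / [4]
  Insert 8 (step 5): P = [1, 5, 8] / [2, 9];  Q = [1, 2, 3] / [4, 5]
  Insert 4 (step 6): P = [1, 4, 8] / [2, 5] / [9];  Q = [1, 2, 3] / [4, 5] / [6]
  Insert 7 (step 7): P = [1, 4, 7] / [2, 5, 8] / [9];  Q = [1, 2, 3] / [4, 5, 7] / [6]
  Insert 3 (step 8): P = [1, 3, 7] / [2, 4, 8] / [5] / [9];  Q = [1, 2, 3] / [4, 5, 7] / [6] / [8]
  Insert 6 (step 9): P = [1, 3, 6] / [2, 4, 7] / [5, 8] / [9];  Q = [1, 2, 3] / [4, 5, 7] / [6, 9] / [8]
Final shape: (3, 3, 2, 1).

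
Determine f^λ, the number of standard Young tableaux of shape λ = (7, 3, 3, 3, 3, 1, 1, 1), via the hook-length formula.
# SYT of shape (7, 3, 3, 3, 3, 1, 1, 1) = 711310600

Hook-length formula: f^λ = n! / Π hook(c), product over all cells c of the Young diagram. For λ = (7, 3, 3, 3, 3, 1, 1, 1), n = 22 boxes. Hook lengths by row (left-to-right, top-to-bottom): [14, 10, 9, 4, 3, 2, 1]; [9, 5, 4]; [8, 4, 3]; [7, 3, 2]; [6, 2, 1]; [3]; [2]; [1]. Product of hooks = 1580182732800. So f^λ = 22! / 1580182732800 = 1124000727777607680000 / 1580182732800 = 711310600.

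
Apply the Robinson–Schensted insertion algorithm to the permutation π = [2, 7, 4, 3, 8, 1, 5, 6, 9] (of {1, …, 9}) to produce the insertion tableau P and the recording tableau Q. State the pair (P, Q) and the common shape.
P = [1, 3, 5, 6, 9] / [2, 8] / [4] / [7];  Q = [1, 2, 5, 8, 9] / [3, 7] / [4] / [6];  common shape = (5, 2, 1, 1)

Row-insert the values π_1, π_2, … into P one at a time, bumping the leftmost entry strictly greater than the inserted value down to the next row. The recording tableau Q records, in position (i, j), the step at which that cell was added to P.
  Insert 2 (step 1): P = [2];  Q = [1]
  Insert 7 (step 2): P = [2, 7];  Q = [1, 2]
  Insert 4 (step 3): P = [2, 4] / [7];  Q = [1, 2] / [3]
  Insert 3 (step 4): P = [2, 3] / [4] / [7];  Q = [1, 2] / [3] / [4]
  Insert 8 (step 5): P = [2, 3, 8] / [4] / [7];  Q = [1, 2, 5] / [3] / [4]
  Insert 1 (step 6): P = [1, 3, 8] / [2] / [4] / [7];  Q = [1, 2, 5] / [3] / [4] / [6]
  Insert 5 (step 7): P = [1, 3, 5] / [2, 8] / [4] / [7];  Q = [1, 2, 5] / [3, 7] / [4] / [6]
  Insert 6 (step 8): P = [1, 3, 5, 6] / [2, 8] / [4] / [7];  Q = [1, 2, 5, 8] / [3, 7] / [4] / [6]
  Insert 9 (step 9): P = [1, 3, 5, 6, 9] / [2, 8] / [4] / [7];  Q = [1, 2, 5, 8, 9] / [3, 7] / [4] / [6]
Final shape: (5, 2, 1, 1).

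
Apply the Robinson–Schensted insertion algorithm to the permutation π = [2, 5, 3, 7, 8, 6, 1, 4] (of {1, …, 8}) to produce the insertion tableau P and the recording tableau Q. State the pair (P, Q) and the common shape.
P = [1, 3, 4, 8] / [2, 6] / [5, 7];  Q = [1, 2, 4, 5] / [3, 6] / [7, 8];  common shape = (4, 2, 2)

Row-insert the values π_1, π_2, … into P one at a time, bumping the leftmost entry strictly greater than the inserted value down to the next row. The recording tableau Q records, in position (i, j), the step at which that cell was added to P.
  Insert 2 (step 1): P = [2];  Q = [1]
  Insert 5 (step 2): P = [2, 5];  Q = [1, 2]
  Insert 3 (step 3): P = [2, 3] / [5];  Q = [1, 2] / [3]
  Insert 7 (step 4): P = [2, 3, 7] / [5];  Q = [1, 2, 4] / [3]
  Insert 8 (step 5): P = [2, 3, 7, 8] / [5];  Q = [1, 2, 4, 5] / [3]
  Insert 6 (step 6): P = [2, 3, 6, 8] / [5, 7];  Q = [1, 2, 4, 5] / [3, 6]
  Insert 1 (step 7): P = [1, 3, 6, 8] / [2, 7] / [5];  Q = [1, 2, 4, 5] / [3, 6] / [7]
  Insert 4 (step 8): P = [1, 3, 4, 8] / [2, 6] / [5, 7];  Q = [1, 2, 4, 5] / [3, 6] / [7, 8]
Final shape: (4, 2, 2).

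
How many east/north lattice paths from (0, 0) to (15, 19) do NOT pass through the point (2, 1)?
Number of paths = 1237208295

Total paths from (0, 0) to (15, 19): C(34, 15) = 1855967520. Paths through (2, 1): (paths (0, 0) → (2, 1)) × (paths (2, 1) → (15, 19)) = C(3, 2) · C(31, 13) = 3 · 206253075 = 618759225. Avoidance count = 1855967520 − 618759225 = 1237208295.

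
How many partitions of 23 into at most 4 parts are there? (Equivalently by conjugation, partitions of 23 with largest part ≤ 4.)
p(23, parts ≤ 4) = 150

Use the recurrence p(n, m) = p(n, m−1) + p(n−m, m): either the largest part is < m (count p(n, m−1)) or the largest part is exactly m (remove one copy of m, count p(n−m, m)). With p(0, ·) = 1 this gives p(23, parts ≤ 4) = 150. (By conjugating Young diagrams, this also counts partitions of 23 into at most 4 parts.)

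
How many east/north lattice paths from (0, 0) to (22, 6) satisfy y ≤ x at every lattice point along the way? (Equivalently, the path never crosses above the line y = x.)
Number of paths = 278460

By the reflection principle (André's argument), the number of monotone paths to (22, 6) with n ≤ m that never go above y = x is C(28, 22) − C(28, 23) = 376740 − 98280 = 278460.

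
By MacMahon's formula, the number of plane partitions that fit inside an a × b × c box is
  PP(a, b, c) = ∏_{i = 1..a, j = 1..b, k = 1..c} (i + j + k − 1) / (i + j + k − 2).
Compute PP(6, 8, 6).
PP(6, 8, 6) = 469699956117392

Evaluate the triple product over i = 1..6, j = 1..8, k = 1..6. The factors are (2/1) · (3/2) · (4/3) · (5/4) · (6/5) · (7/6) · (3/2) · (4/3) · … (288 factors total). The numerators and denominators telescope so the product is an integer; carrying out the multiplication exactly gives PP(6, 8, 6) = 469699956117392.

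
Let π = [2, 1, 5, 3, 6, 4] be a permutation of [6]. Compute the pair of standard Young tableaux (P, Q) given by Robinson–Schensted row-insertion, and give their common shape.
P = [1, 3, 4] / [2, 5, 6];  Q = [1, 3, 5] / [2, 4, 6];  common shape = (3, 3)

Row-insert the values π_1, π_2, … into P one at a time, bumping the leftmost entry strictly greater than the inserted value down to the next row. The recording tableau Q records, in position (i, j), the step at which that cell was added to P.
  Insert 2 (step 1): P = [2];  Q = [1]
  Insert 1 (step 2): P = [1] / [2];  Q = [1] / [2]
  Insert 5 (step 3): P = [1, 5] / [2];  Q = [1, 3] / [2]
  Insert 3 (step 4): P = [1, 3] / [2, 5];  Q = [1, 3] / [2, 4]
  Insert 6 (step 5): P = [1, 3, 6] / [2, 5];  Q = [1, 3, 5] / [2, 4]
  Insert 4 (step 6): P = [1, 3, 4] / [2, 5, 6];  Q = [1, 3, 5] / [2, 4, 6]
Final shape: (3, 3).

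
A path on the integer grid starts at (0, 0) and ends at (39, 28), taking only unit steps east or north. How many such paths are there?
Number of paths = 5864393356544251760

A monotone lattice path from (0, 0) to (39, 28) consists of 39 east steps and 28 north steps in some order, so it is determined by which 39 of the 67 steps are east. The count is C(67, 39) = 5864393356544251760.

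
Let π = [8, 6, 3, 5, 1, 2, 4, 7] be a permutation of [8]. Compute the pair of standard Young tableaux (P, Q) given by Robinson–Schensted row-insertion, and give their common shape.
P = [1, 2, 4, 7] / [3, 5] / [6] / [8];  Q = [1, 4, 7, 8] / [2, 6] / [3] / [5];  common shape = (4, 2, 1, 1)

Row-insert the values π_1, π_2, … into P one at a time, bumping the leftmost entry strictly greater than the inserted value down to the next row. The recording tableau Q records, in position (i, j), the step at which that cell was added to P.
  Insert 8 (step 1): P = [8];  Q = [1]
  Insert 6 (step 2): P = [6] / [8];  Q = [1] / [2]
  Insert 3 (step 3): P = [3] / [6] / [8];  Q = [1] / [2] / [3]
  Insert 5 (step 4): P = [3, 5] / [6] / [8];  Q = [1, 4] / [2] / [3]
  Insert 1 (step 5): P = [1, 5] / [3] / [6] / [8];  Q = [1, 4] / [2] / [3] / [5]
  Insert 2 (step 6): P = [1, 2] / [3, 5] / [6] / [8];  Q = [1, 4] / [2, 6] / [3] / [5]
  Insert 4 (step 7): P = [1, 2, 4] / [3, 5] / [6] / [8];  Q = [1, 4, 7] / [2, 6] / [3] / [5]
  Insert 7 (step 8): P = [1, 2, 4, 7] / [3, 5] / [6] / [8];  Q = [1, 4, 7, 8] / [2, 6] / [3] / [5]
Final shape: (4, 2, 1, 1).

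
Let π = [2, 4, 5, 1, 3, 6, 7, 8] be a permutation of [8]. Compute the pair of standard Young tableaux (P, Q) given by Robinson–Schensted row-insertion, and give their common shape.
P = [1, 3, 5, 6, 7, 8] / [2, 4];  Q = [1, 2, 3, 6, 7, 8] / [4, 5];  common shape = (6, 2)

Row-insert the values π_1, π_2, … into P one at a time, bumping the leftmost entry strictly greater than the inserted value down to the next row. The recording tableau Q records, in position (i, j), the step at which that cell was added to P.
  Insert 2 (step 1): P = [2];  Q = [1]
  Insert 4 (step 2): P = [2, 4];  Q = [1, 2]
  Insert 5 (step 3): P = [2, 4, 5];  Q = [1, 2, 3]
  Insert 1 (step 4): P = [1, 4, 5] / [2];  Q = [1, 2, 3] / [4]
  Insert 3 (step 5): P = [1, 3, 5] / [2, 4];  Q = [1, 2, 3] / [4, 5]
  Insert 6 (step 6): P = [1, 3, 5, 6] / [2, 4];  Q = [1, 2, 3, 6] / [4, 5]
  Insert 7 (step 7): P = [1, 3, 5, 6, 7] / [2, 4];  Q = [1, 2, 3, 6, 7] / [4, 5]
  Insert 8 (step 8): P = [1, 3, 5, 6, 7, 8] / [2, 4];  Q = [1, 2, 3, 6, 7, 8] / [4, 5]
Final shape: (6, 2).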